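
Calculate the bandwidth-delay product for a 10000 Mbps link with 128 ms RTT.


BDP = bandwidth * RTT
= 10000 Mbps * 128 ms
= 10000 * 1e6 * 128 / 1000 bits
= 1280000000 bits
= 160000000 bytes
= 156250 KB
BDP = 1280000000 bits (160000000 bytes)


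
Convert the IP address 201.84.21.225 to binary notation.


201 = 11001001
84 = 01010100
21 = 00010101
225 = 11100001
Binary: 11001001.01010100.00010101.11100001


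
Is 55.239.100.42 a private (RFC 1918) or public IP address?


RFC 1918 private ranges:
  10.0.0.0/8 (10.0.0.0 - 10.255.255.255)
  172.16.0.0/12 (172.16.0.0 - 172.31.255.255)
  192.168.0.0/16 (192.168.0.0 - 192.168.255.255)
Public (not in any RFC 1918 range)


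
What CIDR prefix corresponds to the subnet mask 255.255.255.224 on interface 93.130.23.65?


Binary: 11111111.11111111.11111111.11100000
Count leading 1s
Prefix: /27


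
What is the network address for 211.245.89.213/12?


IP:   11010011.11110101.01011001.11010101
Mask: 11111111.11110000.00000000.00000000
AND operation:
Net:  11010011.11110000.00000000.00000000
Network: 211.240.0.0/12


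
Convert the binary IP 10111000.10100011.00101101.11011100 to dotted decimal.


10111000 = 184
10100011 = 163
00101101 = 45
11011100 = 220
IP: 184.163.45.220


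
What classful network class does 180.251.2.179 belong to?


First octet: 180
Binary: 10110100
10xxxxxx -> Class B (128-191)
Class B, default mask 255.255.0.0 (/16)


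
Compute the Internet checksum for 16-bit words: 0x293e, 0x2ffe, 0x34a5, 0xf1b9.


Sum all words (with carry folding):
+ 0x293e = 0x293e
+ 0x2ffe = 0x593c
+ 0x34a5 = 0x8de1
+ 0xf1b9 = 0x7f9b
One's complement: ~0x7f9b
Checksum = 0x8064


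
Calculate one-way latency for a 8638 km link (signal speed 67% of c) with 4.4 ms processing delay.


Speed = 0.67 * 3e5 km/s = 201000 km/s
Propagation delay = 8638 / 201000 = 0.043 s = 42.9751 ms
Processing delay = 4.4 ms
Total one-way latency = 47.3751 ms


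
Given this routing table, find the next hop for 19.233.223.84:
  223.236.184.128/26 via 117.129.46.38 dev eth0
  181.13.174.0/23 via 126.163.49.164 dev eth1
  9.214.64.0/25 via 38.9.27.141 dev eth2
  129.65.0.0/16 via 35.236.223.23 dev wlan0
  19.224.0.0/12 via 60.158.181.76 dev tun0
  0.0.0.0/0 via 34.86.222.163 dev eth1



Longest prefix match for 19.233.223.84:
  /26 223.236.184.128: no
  /23 181.13.174.0: no
  /25 9.214.64.0: no
  /16 129.65.0.0: no
  /12 19.224.0.0: MATCH
  /0 0.0.0.0: MATCH
Selected: next-hop 60.158.181.76 via tun0 (matched /12)


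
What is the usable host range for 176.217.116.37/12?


Network: 176.208.0.0
Broadcast: 176.223.255.255
First usable = network + 1
Last usable = broadcast - 1
Range: 176.208.0.1 to 176.223.255.254


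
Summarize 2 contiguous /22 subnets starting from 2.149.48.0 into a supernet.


Original prefix: /22
Number of subnets: 2 = 2^1
New prefix = 22 - 1 = 21
Supernet: 2.149.48.0/21


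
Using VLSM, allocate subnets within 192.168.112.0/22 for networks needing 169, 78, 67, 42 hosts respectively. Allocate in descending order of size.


169 hosts -> /24 (254 usable): 192.168.112.0/24
78 hosts -> /25 (126 usable): 192.168.113.0/25
67 hosts -> /25 (126 usable): 192.168.113.128/25
42 hosts -> /26 (62 usable): 192.168.114.0/26
Allocation: 192.168.112.0/24 (169 hosts, 254 usable); 192.168.113.0/25 (78 hosts, 126 usable); 192.168.113.128/25 (67 hosts, 126 usable); 192.168.114.0/26 (42 hosts, 62 usable)


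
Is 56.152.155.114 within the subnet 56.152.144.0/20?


Subnet network: 56.152.144.0
Test IP AND mask: 56.152.144.0
Yes, 56.152.155.114 is in 56.152.144.0/20


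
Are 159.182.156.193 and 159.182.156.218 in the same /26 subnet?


Mask: 255.255.255.192
159.182.156.193 AND mask = 159.182.156.192
159.182.156.218 AND mask = 159.182.156.192
Yes, same subnet (159.182.156.192)


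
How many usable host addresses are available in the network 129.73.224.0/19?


Host bits = 32 - 19 = 13
Total addresses = 2^13 = 8192
Usable = total - 2 (network and broadcast)
Usable hosts: 8190


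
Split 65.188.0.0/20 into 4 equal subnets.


New prefix = 20 + 2 = 22
Each subnet has 1024 addresses
  65.188.0.0/22
  65.188.4.0/22
  65.188.8.0/22
  65.188.12.0/22
Subnets: 65.188.0.0/22, 65.188.4.0/22, 65.188.8.0/22, 65.188.12.0/22


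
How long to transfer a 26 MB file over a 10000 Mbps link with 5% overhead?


Effective throughput = 10000 * (1 - 5/100) = 9500 Mbps
File size in Mb = 26 * 8 = 208 Mb
Time = 208 / 9500
Time = 0.0219 seconds


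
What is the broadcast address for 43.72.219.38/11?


Network: 43.64.0.0/11
Host bits = 21
Set all host bits to 1:
Broadcast: 43.95.255.255


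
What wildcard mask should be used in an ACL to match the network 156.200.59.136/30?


Subnet mask: 255.255.255.252
Wildcard = 255.255.255.255 - subnet mask
255 - 255 = 0
255 - 255 = 0
255 - 255 = 0
255 - 252 = 3
Wildcard: 0.0.0.3


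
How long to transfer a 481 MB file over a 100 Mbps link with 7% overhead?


Effective throughput = 100 * (1 - 7/100) = 93 Mbps
File size in Mb = 481 * 8 = 3848 Mb
Time = 3848 / 93
Time = 41.3763 seconds


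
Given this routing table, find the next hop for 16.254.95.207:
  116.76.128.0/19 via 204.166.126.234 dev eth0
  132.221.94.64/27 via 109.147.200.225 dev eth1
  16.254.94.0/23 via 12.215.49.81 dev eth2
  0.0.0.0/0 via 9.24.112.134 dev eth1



Longest prefix match for 16.254.95.207:
  /19 116.76.128.0: no
  /27 132.221.94.64: no
  /23 16.254.94.0: MATCH
  /0 0.0.0.0: MATCH
Selected: next-hop 12.215.49.81 via eth2 (matched /23)


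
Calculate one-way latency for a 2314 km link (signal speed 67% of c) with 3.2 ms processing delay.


Speed = 0.67 * 3e5 km/s = 201000 km/s
Propagation delay = 2314 / 201000 = 0.0115 s = 11.5124 ms
Processing delay = 3.2 ms
Total one-way latency = 14.7124 ms


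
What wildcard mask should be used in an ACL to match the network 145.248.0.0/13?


Subnet mask: 255.248.0.0
Wildcard = 255.255.255.255 - subnet mask
255 - 255 = 0
255 - 248 = 7
255 - 0 = 255
255 - 0 = 255
Wildcard: 0.7.255.255


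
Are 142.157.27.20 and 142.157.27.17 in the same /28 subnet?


Mask: 255.255.255.240
142.157.27.20 AND mask = 142.157.27.16
142.157.27.17 AND mask = 142.157.27.16
Yes, same subnet (142.157.27.16)


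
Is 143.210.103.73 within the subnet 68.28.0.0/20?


Subnet network: 68.28.0.0
Test IP AND mask: 143.210.96.0
No, 143.210.103.73 is not in 68.28.0.0/20


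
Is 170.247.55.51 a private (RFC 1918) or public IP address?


RFC 1918 private ranges:
  10.0.0.0/8 (10.0.0.0 - 10.255.255.255)
  172.16.0.0/12 (172.16.0.0 - 172.31.255.255)
  192.168.0.0/16 (192.168.0.0 - 192.168.255.255)
Public (not in any RFC 1918 range)


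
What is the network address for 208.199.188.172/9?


IP:   11010000.11000111.10111100.10101100
Mask: 11111111.10000000.00000000.00000000
AND operation:
Net:  11010000.10000000.00000000.00000000
Network: 208.128.0.0/9


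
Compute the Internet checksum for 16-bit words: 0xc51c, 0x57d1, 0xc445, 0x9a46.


Sum all words (with carry folding):
+ 0xc51c = 0xc51c
+ 0x57d1 = 0x1cee
+ 0xc445 = 0xe133
+ 0x9a46 = 0x7b7a
One's complement: ~0x7b7a
Checksum = 0x8485


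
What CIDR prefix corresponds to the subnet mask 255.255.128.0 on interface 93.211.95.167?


Binary: 11111111.11111111.10000000.00000000
Count leading 1s
Prefix: /17


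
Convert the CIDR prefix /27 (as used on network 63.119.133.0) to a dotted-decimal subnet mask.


/27 means 27 network bits, 5 host bits
Binary: 11111111111111111111111111100000
Mask: 255.255.255.224


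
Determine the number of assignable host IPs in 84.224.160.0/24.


Host bits = 32 - 24 = 8
Total addresses = 2^8 = 256
Usable = total - 2 (network and broadcast)
Usable hosts: 254


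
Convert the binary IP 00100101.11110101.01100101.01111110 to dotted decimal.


00100101 = 37
11110101 = 245
01100101 = 101
01111110 = 126
IP: 37.245.101.126


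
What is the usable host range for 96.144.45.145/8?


Network: 96.0.0.0
Broadcast: 96.255.255.255
First usable = network + 1
Last usable = broadcast - 1
Range: 96.0.0.1 to 96.255.255.254


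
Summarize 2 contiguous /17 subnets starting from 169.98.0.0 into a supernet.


Original prefix: /17
Number of subnets: 2 = 2^1
New prefix = 17 - 1 = 16
Supernet: 169.98.0.0/16


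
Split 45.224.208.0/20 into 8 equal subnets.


New prefix = 20 + 3 = 23
Each subnet has 512 addresses
  45.224.208.0/23
  45.224.210.0/23
  45.224.212.0/23
  45.224.214.0/23
  45.224.216.0/23
  45.224.218.0/23
  45.224.220.0/23
  45.224.222.0/23
Subnets: 45.224.208.0/23, 45.224.210.0/23, 45.224.212.0/23, 45.224.214.0/23, 45.224.216.0/23, 45.224.218.0/23, 45.224.220.0/23, 45.224.222.0/23


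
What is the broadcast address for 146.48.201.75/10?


Network: 146.0.0.0/10
Host bits = 22
Set all host bits to 1:
Broadcast: 146.63.255.255


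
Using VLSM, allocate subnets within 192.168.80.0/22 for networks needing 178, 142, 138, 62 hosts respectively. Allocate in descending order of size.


178 hosts -> /24 (254 usable): 192.168.80.0/24
142 hosts -> /24 (254 usable): 192.168.81.0/24
138 hosts -> /24 (254 usable): 192.168.82.0/24
62 hosts -> /26 (62 usable): 192.168.83.0/26
Allocation: 192.168.80.0/24 (178 hosts, 254 usable); 192.168.81.0/24 (142 hosts, 254 usable); 192.168.82.0/24 (138 hosts, 254 usable); 192.168.83.0/26 (62 hosts, 62 usable)


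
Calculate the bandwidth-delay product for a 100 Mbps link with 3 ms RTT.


BDP = bandwidth * RTT
= 100 Mbps * 3 ms
= 100 * 1e6 * 3 / 1000 bits
= 300000 bits
= 37500 bytes
= 36.6211 KB
BDP = 300000 bits (37500 bytes)


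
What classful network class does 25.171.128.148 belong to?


First octet: 25
Binary: 00011001
0xxxxxxx -> Class A (1-126)
Class A, default mask 255.0.0.0 (/8)


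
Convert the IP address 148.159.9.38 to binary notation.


148 = 10010100
159 = 10011111
9 = 00001001
38 = 00100110
Binary: 10010100.10011111.00001001.00100110


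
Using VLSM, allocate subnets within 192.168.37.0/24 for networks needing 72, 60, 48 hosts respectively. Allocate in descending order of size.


72 hosts -> /25 (126 usable): 192.168.37.0/25
60 hosts -> /26 (62 usable): 192.168.37.128/26
48 hosts -> /26 (62 usable): 192.168.37.192/26
Allocation: 192.168.37.0/25 (72 hosts, 126 usable); 192.168.37.128/26 (60 hosts, 62 usable); 192.168.37.192/26 (48 hosts, 62 usable)


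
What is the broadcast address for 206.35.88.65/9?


Network: 206.0.0.0/9
Host bits = 23
Set all host bits to 1:
Broadcast: 206.127.255.255


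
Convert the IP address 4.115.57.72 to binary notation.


4 = 00000100
115 = 01110011
57 = 00111001
72 = 01001000
Binary: 00000100.01110011.00111001.01001000


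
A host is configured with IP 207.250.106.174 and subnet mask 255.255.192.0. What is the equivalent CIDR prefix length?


Binary: 11111111.11111111.11000000.00000000
Count leading 1s
Prefix: /18


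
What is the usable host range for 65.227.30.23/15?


Network: 65.226.0.0
Broadcast: 65.227.255.255
First usable = network + 1
Last usable = broadcast - 1
Range: 65.226.0.1 to 65.227.255.254


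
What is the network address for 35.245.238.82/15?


IP:   00100011.11110101.11101110.01010010
Mask: 11111111.11111110.00000000.00000000
AND operation:
Net:  00100011.11110100.00000000.00000000
Network: 35.244.0.0/15


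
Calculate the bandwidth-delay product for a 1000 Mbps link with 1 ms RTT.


BDP = bandwidth * RTT
= 1000 Mbps * 1 ms
= 1000 * 1e6 * 1 / 1000 bits
= 1000000 bits
= 125000 bytes
= 122.0703 KB
BDP = 1000000 bits (125000 bytes)


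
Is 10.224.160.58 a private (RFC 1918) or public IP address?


RFC 1918 private ranges:
  10.0.0.0/8 (10.0.0.0 - 10.255.255.255)
  172.16.0.0/12 (172.16.0.0 - 172.31.255.255)
  192.168.0.0/16 (192.168.0.0 - 192.168.255.255)
Private (in 10.0.0.0/8)


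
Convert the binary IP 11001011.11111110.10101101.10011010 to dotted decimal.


11001011 = 203
11111110 = 254
10101101 = 173
10011010 = 154
IP: 203.254.173.154


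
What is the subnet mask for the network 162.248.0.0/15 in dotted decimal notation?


/15 means 15 network bits, 17 host bits
Binary: 11111111111111100000000000000000
Mask: 255.254.0.0


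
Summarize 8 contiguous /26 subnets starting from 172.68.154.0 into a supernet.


Original prefix: /26
Number of subnets: 8 = 2^3
New prefix = 26 - 3 = 23
Supernet: 172.68.154.0/23


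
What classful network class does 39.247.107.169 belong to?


First octet: 39
Binary: 00100111
0xxxxxxx -> Class A (1-126)
Class A, default mask 255.0.0.0 (/8)


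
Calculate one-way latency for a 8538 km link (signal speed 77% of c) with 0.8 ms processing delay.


Speed = 0.77 * 3e5 km/s = 231000 km/s
Propagation delay = 8538 / 231000 = 0.037 s = 36.961 ms
Processing delay = 0.8 ms
Total one-way latency = 37.761 ms


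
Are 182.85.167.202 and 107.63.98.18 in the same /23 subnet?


Mask: 255.255.254.0
182.85.167.202 AND mask = 182.85.166.0
107.63.98.18 AND mask = 107.63.98.0
No, different subnets (182.85.166.0 vs 107.63.98.0)


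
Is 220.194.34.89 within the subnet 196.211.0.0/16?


Subnet network: 196.211.0.0
Test IP AND mask: 220.194.0.0
No, 220.194.34.89 is not in 196.211.0.0/16


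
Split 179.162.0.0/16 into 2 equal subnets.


New prefix = 16 + 1 = 17
Each subnet has 32768 addresses
  179.162.0.0/17
  179.162.128.0/17
Subnets: 179.162.0.0/17, 179.162.128.0/17


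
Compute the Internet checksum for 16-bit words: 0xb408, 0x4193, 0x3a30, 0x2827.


Sum all words (with carry folding):
+ 0xb408 = 0xb408
+ 0x4193 = 0xf59b
+ 0x3a30 = 0x2fcc
+ 0x2827 = 0x57f3
One's complement: ~0x57f3
Checksum = 0xa80c


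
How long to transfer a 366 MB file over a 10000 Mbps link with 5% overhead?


Effective throughput = 10000 * (1 - 5/100) = 9500 Mbps
File size in Mb = 366 * 8 = 2928 Mb
Time = 2928 / 9500
Time = 0.3082 seconds


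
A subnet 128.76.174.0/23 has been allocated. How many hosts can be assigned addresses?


Host bits = 32 - 23 = 9
Total addresses = 2^9 = 512
Usable = total - 2 (network and broadcast)
Usable hosts: 510


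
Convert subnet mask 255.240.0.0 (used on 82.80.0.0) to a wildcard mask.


Subnet mask: 255.240.0.0
Wildcard = 255.255.255.255 - subnet mask
255 - 255 = 0
255 - 240 = 15
255 - 0 = 255
255 - 0 = 255
Wildcard: 0.15.255.255


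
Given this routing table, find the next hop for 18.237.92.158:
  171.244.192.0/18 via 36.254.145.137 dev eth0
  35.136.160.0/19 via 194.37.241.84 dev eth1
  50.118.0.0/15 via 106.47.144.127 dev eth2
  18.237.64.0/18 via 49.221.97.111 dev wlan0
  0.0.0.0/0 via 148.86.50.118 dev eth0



Longest prefix match for 18.237.92.158:
  /18 171.244.192.0: no
  /19 35.136.160.0: no
  /15 50.118.0.0: no
  /18 18.237.64.0: MATCH
  /0 0.0.0.0: MATCH
Selected: next-hop 49.221.97.111 via wlan0 (matched /18)


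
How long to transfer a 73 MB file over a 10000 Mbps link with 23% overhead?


Effective throughput = 10000 * (1 - 23/100) = 7700 Mbps
File size in Mb = 73 * 8 = 584 Mb
Time = 584 / 7700
Time = 0.0758 seconds


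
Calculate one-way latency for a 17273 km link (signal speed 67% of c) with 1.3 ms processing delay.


Speed = 0.67 * 3e5 km/s = 201000 km/s
Propagation delay = 17273 / 201000 = 0.0859 s = 85.9353 ms
Processing delay = 1.3 ms
Total one-way latency = 87.2353 ms


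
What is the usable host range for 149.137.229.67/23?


Network: 149.137.228.0
Broadcast: 149.137.229.255
First usable = network + 1
Last usable = broadcast - 1
Range: 149.137.228.1 to 149.137.229.254


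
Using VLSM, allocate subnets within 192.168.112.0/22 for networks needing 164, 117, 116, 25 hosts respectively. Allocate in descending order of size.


164 hosts -> /24 (254 usable): 192.168.112.0/24
117 hosts -> /25 (126 usable): 192.168.113.0/25
116 hosts -> /25 (126 usable): 192.168.113.128/25
25 hosts -> /27 (30 usable): 192.168.114.0/27
Allocation: 192.168.112.0/24 (164 hosts, 254 usable); 192.168.113.0/25 (117 hosts, 126 usable); 192.168.113.128/25 (116 hosts, 126 usable); 192.168.114.0/27 (25 hosts, 30 usable)


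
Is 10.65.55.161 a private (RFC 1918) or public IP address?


RFC 1918 private ranges:
  10.0.0.0/8 (10.0.0.0 - 10.255.255.255)
  172.16.0.0/12 (172.16.0.0 - 172.31.255.255)
  192.168.0.0/16 (192.168.0.0 - 192.168.255.255)
Private (in 10.0.0.0/8)


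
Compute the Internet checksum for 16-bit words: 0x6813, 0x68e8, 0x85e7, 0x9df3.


Sum all words (with carry folding):
+ 0x6813 = 0x6813
+ 0x68e8 = 0xd0fb
+ 0x85e7 = 0x56e3
+ 0x9df3 = 0xf4d6
One's complement: ~0xf4d6
Checksum = 0x0b29


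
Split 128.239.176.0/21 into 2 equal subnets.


New prefix = 21 + 1 = 22
Each subnet has 1024 addresses
  128.239.176.0/22
  128.239.180.0/22
Subnets: 128.239.176.0/22, 128.239.180.0/22


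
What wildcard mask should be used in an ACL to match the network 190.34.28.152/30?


Subnet mask: 255.255.255.252
Wildcard = 255.255.255.255 - subnet mask
255 - 255 = 0
255 - 255 = 0
255 - 255 = 0
255 - 252 = 3
Wildcard: 0.0.0.3


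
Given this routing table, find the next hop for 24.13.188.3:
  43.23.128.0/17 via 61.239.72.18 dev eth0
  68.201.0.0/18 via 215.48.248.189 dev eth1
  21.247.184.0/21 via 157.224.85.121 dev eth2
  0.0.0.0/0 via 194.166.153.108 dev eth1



Longest prefix match for 24.13.188.3:
  /17 43.23.128.0: no
  /18 68.201.0.0: no
  /21 21.247.184.0: no
  /0 0.0.0.0: MATCH
Selected: next-hop 194.166.153.108 via eth1 (matched /0)


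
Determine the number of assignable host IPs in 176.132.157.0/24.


Host bits = 32 - 24 = 8
Total addresses = 2^8 = 256
Usable = total - 2 (network and broadcast)
Usable hosts: 254


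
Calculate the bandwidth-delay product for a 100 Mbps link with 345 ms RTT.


BDP = bandwidth * RTT
= 100 Mbps * 345 ms
= 100 * 1e6 * 345 / 1000 bits
= 34500000 bits
= 4312500 bytes
= 4211.4258 KB
BDP = 34500000 bits (4312500 bytes)


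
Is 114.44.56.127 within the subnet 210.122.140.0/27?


Subnet network: 210.122.140.0
Test IP AND mask: 114.44.56.96
No, 114.44.56.127 is not in 210.122.140.0/27


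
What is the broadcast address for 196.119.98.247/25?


Network: 196.119.98.128/25
Host bits = 7
Set all host bits to 1:
Broadcast: 196.119.98.255


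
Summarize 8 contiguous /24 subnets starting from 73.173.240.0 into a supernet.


Original prefix: /24
Number of subnets: 8 = 2^3
New prefix = 24 - 3 = 21
Supernet: 73.173.240.0/21


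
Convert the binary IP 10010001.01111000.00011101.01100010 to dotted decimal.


10010001 = 145
01111000 = 120
00011101 = 29
01100010 = 98
IP: 145.120.29.98


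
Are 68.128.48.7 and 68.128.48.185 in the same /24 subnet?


Mask: 255.255.255.0
68.128.48.7 AND mask = 68.128.48.0
68.128.48.185 AND mask = 68.128.48.0
Yes, same subnet (68.128.48.0)


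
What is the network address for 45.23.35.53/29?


IP:   00101101.00010111.00100011.00110101
Mask: 11111111.11111111.11111111.11111000
AND operation:
Net:  00101101.00010111.00100011.00110000
Network: 45.23.35.48/29


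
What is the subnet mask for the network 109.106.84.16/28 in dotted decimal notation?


/28 means 28 network bits, 4 host bits
Binary: 11111111111111111111111111110000
Mask: 255.255.255.240


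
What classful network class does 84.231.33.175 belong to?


First octet: 84
Binary: 01010100
0xxxxxxx -> Class A (1-126)
Class A, default mask 255.0.0.0 (/8)


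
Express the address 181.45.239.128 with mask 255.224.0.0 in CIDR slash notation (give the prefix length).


Binary: 11111111.11100000.00000000.00000000
Count leading 1s
Prefix: /11


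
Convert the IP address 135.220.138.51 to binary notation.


135 = 10000111
220 = 11011100
138 = 10001010
51 = 00110011
Binary: 10000111.11011100.10001010.00110011


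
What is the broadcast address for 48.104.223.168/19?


Network: 48.104.192.0/19
Host bits = 13
Set all host bits to 1:
Broadcast: 48.104.223.255


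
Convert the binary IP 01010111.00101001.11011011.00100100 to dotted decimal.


01010111 = 87
00101001 = 41
11011011 = 219
00100100 = 36
IP: 87.41.219.36


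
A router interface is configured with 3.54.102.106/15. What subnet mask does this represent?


/15 means 15 network bits, 17 host bits
Binary: 11111111111111100000000000000000
Mask: 255.254.0.0


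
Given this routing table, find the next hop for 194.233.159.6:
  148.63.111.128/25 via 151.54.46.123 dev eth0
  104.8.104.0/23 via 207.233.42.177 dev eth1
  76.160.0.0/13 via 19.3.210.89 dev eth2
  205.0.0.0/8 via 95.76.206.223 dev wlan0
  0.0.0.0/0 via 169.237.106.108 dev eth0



Longest prefix match for 194.233.159.6:
  /25 148.63.111.128: no
  /23 104.8.104.0: no
  /13 76.160.0.0: no
  /8 205.0.0.0: no
  /0 0.0.0.0: MATCH
Selected: next-hop 169.237.106.108 via eth0 (matched /0)


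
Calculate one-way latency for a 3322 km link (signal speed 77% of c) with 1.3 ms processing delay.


Speed = 0.77 * 3e5 km/s = 231000 km/s
Propagation delay = 3322 / 231000 = 0.0144 s = 14.381 ms
Processing delay = 1.3 ms
Total one-way latency = 15.681 ms


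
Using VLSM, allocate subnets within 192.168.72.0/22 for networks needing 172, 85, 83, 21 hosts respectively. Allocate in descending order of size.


172 hosts -> /24 (254 usable): 192.168.72.0/24
85 hosts -> /25 (126 usable): 192.168.73.0/25
83 hosts -> /25 (126 usable): 192.168.73.128/25
21 hosts -> /27 (30 usable): 192.168.74.0/27
Allocation: 192.168.72.0/24 (172 hosts, 254 usable); 192.168.73.0/25 (85 hosts, 126 usable); 192.168.73.128/25 (83 hosts, 126 usable); 192.168.74.0/27 (21 hosts, 30 usable)


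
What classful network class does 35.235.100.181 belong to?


First octet: 35
Binary: 00100011
0xxxxxxx -> Class A (1-126)
Class A, default mask 255.0.0.0 (/8)


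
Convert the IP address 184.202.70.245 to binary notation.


184 = 10111000
202 = 11001010
70 = 01000110
245 = 11110101
Binary: 10111000.11001010.01000110.11110101


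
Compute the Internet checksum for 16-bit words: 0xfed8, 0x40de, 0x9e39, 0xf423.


Sum all words (with carry folding):
+ 0xfed8 = 0xfed8
+ 0x40de = 0x3fb7
+ 0x9e39 = 0xddf0
+ 0xf423 = 0xd214
One's complement: ~0xd214
Checksum = 0x2deb


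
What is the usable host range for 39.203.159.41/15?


Network: 39.202.0.0
Broadcast: 39.203.255.255
First usable = network + 1
Last usable = broadcast - 1
Range: 39.202.0.1 to 39.203.255.254


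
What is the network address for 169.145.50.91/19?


IP:   10101001.10010001.00110010.01011011
Mask: 11111111.11111111.11100000.00000000
AND operation:
Net:  10101001.10010001.00100000.00000000
Network: 169.145.32.0/19


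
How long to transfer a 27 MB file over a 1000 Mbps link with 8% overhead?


Effective throughput = 1000 * (1 - 8/100) = 920 Mbps
File size in Mb = 27 * 8 = 216 Mb
Time = 216 / 920
Time = 0.2348 seconds


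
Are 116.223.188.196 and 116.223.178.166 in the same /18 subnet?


Mask: 255.255.192.0
116.223.188.196 AND mask = 116.223.128.0
116.223.178.166 AND mask = 116.223.128.0
Yes, same subnet (116.223.128.0)


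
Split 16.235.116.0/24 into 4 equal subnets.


New prefix = 24 + 2 = 26
Each subnet has 64 addresses
  16.235.116.0/26
  16.235.116.64/26
  16.235.116.128/26
  16.235.116.192/26
Subnets: 16.235.116.0/26, 16.235.116.64/26, 16.235.116.128/26, 16.235.116.192/26


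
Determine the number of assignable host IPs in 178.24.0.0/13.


Host bits = 32 - 13 = 19
Total addresses = 2^19 = 524288
Usable = total - 2 (network and broadcast)
Usable hosts: 524286


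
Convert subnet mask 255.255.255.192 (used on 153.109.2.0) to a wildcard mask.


Subnet mask: 255.255.255.192
Wildcard = 255.255.255.255 - subnet mask
255 - 255 = 0
255 - 255 = 0
255 - 255 = 0
255 - 192 = 63
Wildcard: 0.0.0.63


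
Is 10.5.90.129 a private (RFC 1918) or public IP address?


RFC 1918 private ranges:
  10.0.0.0/8 (10.0.0.0 - 10.255.255.255)
  172.16.0.0/12 (172.16.0.0 - 172.31.255.255)
  192.168.0.0/16 (192.168.0.0 - 192.168.255.255)
Private (in 10.0.0.0/8)


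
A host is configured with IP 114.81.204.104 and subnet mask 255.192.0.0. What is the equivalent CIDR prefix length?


Binary: 11111111.11000000.00000000.00000000
Count leading 1s
Prefix: /10


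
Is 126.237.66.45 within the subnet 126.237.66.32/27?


Subnet network: 126.237.66.32
Test IP AND mask: 126.237.66.32
Yes, 126.237.66.45 is in 126.237.66.32/27


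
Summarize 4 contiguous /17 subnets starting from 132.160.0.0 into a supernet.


Original prefix: /17
Number of subnets: 4 = 2^2
New prefix = 17 - 2 = 15
Supernet: 132.160.0.0/15


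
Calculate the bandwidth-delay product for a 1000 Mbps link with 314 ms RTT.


BDP = bandwidth * RTT
= 1000 Mbps * 314 ms
= 1000 * 1e6 * 314 / 1000 bits
= 314000000 bits
= 39250000 bytes
= 38330.0781 KB
BDP = 314000000 bits (39250000 bytes)


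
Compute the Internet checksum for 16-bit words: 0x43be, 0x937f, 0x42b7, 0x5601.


Sum all words (with carry folding):
+ 0x43be = 0x43be
+ 0x937f = 0xd73d
+ 0x42b7 = 0x19f5
+ 0x5601 = 0x6ff6
One's complement: ~0x6ff6
Checksum = 0x9009


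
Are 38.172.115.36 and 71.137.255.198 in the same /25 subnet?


Mask: 255.255.255.128
38.172.115.36 AND mask = 38.172.115.0
71.137.255.198 AND mask = 71.137.255.128
No, different subnets (38.172.115.0 vs 71.137.255.128)


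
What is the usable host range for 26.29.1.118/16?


Network: 26.29.0.0
Broadcast: 26.29.255.255
First usable = network + 1
Last usable = broadcast - 1
Range: 26.29.0.1 to 26.29.255.254


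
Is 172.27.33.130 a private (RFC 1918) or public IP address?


RFC 1918 private ranges:
  10.0.0.0/8 (10.0.0.0 - 10.255.255.255)
  172.16.0.0/12 (172.16.0.0 - 172.31.255.255)
  192.168.0.0/16 (192.168.0.0 - 192.168.255.255)
Private (in 172.16.0.0/12)


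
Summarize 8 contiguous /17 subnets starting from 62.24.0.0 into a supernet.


Original prefix: /17
Number of subnets: 8 = 2^3
New prefix = 17 - 3 = 14
Supernet: 62.24.0.0/14


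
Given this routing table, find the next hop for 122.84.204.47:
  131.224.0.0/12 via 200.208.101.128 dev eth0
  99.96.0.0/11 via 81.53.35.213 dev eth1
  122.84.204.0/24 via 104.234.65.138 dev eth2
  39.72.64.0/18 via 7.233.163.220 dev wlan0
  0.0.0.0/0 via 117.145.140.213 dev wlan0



Longest prefix match for 122.84.204.47:
  /12 131.224.0.0: no
  /11 99.96.0.0: no
  /24 122.84.204.0: MATCH
  /18 39.72.64.0: no
  /0 0.0.0.0: MATCH
Selected: next-hop 104.234.65.138 via eth2 (matched /24)


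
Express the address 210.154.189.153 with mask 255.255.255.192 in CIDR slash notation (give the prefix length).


Binary: 11111111.11111111.11111111.11000000
Count leading 1s
Prefix: /26


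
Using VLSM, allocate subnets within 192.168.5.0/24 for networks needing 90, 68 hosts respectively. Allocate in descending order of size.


90 hosts -> /25 (126 usable): 192.168.5.0/25
68 hosts -> /25 (126 usable): 192.168.5.128/25
Allocation: 192.168.5.0/25 (90 hosts, 126 usable); 192.168.5.128/25 (68 hosts, 126 usable)


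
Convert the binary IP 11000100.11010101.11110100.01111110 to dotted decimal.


11000100 = 196
11010101 = 213
11110100 = 244
01111110 = 126
IP: 196.213.244.126


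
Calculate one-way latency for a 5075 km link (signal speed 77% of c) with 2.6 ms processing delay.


Speed = 0.77 * 3e5 km/s = 231000 km/s
Propagation delay = 5075 / 231000 = 0.022 s = 21.9697 ms
Processing delay = 2.6 ms
Total one-way latency = 24.5697 ms


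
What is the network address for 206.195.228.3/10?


IP:   11001110.11000011.11100100.00000011
Mask: 11111111.11000000.00000000.00000000
AND operation:
Net:  11001110.11000000.00000000.00000000
Network: 206.192.0.0/10


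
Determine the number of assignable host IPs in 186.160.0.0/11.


Host bits = 32 - 11 = 21
Total addresses = 2^21 = 2097152
Usable = total - 2 (network and broadcast)
Usable hosts: 2097150


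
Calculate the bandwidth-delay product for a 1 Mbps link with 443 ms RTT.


BDP = bandwidth * RTT
= 1 Mbps * 443 ms
= 1 * 1e6 * 443 / 1000 bits
= 443000 bits
= 55375 bytes
= 54.0771 KB
BDP = 443000 bits (55375 bytes)


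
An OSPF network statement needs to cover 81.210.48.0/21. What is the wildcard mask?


Subnet mask: 255.255.248.0
Wildcard = 255.255.255.255 - subnet mask
255 - 255 = 0
255 - 255 = 0
255 - 248 = 7
255 - 0 = 255
Wildcard: 0.0.7.255


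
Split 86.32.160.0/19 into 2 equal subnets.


New prefix = 19 + 1 = 20
Each subnet has 4096 addresses
  86.32.160.0/20
  86.32.176.0/20
Subnets: 86.32.160.0/20, 86.32.176.0/20


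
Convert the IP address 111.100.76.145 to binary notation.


111 = 01101111
100 = 01100100
76 = 01001100
145 = 10010001
Binary: 01101111.01100100.01001100.10010001


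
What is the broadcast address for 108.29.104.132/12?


Network: 108.16.0.0/12
Host bits = 20
Set all host bits to 1:
Broadcast: 108.31.255.255


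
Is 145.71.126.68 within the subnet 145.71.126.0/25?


Subnet network: 145.71.126.0
Test IP AND mask: 145.71.126.0
Yes, 145.71.126.68 is in 145.71.126.0/25


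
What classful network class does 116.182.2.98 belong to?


First octet: 116
Binary: 01110100
0xxxxxxx -> Class A (1-126)
Class A, default mask 255.0.0.0 (/8)


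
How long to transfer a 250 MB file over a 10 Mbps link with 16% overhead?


Effective throughput = 10 * (1 - 16/100) = 8.4 Mbps
File size in Mb = 250 * 8 = 2000 Mb
Time = 2000 / 8.4
Time = 238.0952 seconds


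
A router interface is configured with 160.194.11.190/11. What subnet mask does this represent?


/11 means 11 network bits, 21 host bits
Binary: 11111111111000000000000000000000
Mask: 255.224.0.0


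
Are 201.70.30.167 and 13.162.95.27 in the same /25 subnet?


Mask: 255.255.255.128
201.70.30.167 AND mask = 201.70.30.128
13.162.95.27 AND mask = 13.162.95.0
No, different subnets (201.70.30.128 vs 13.162.95.0)


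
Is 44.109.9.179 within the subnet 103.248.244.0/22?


Subnet network: 103.248.244.0
Test IP AND mask: 44.109.8.0
No, 44.109.9.179 is not in 103.248.244.0/22


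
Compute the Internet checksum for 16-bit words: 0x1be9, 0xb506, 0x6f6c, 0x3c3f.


Sum all words (with carry folding):
+ 0x1be9 = 0x1be9
+ 0xb506 = 0xd0ef
+ 0x6f6c = 0x405c
+ 0x3c3f = 0x7c9b
One's complement: ~0x7c9b
Checksum = 0x8364


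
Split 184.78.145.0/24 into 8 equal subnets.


New prefix = 24 + 3 = 27
Each subnet has 32 addresses
  184.78.145.0/27
  184.78.145.32/27
  184.78.145.64/27
  184.78.145.96/27
  184.78.145.128/27
  184.78.145.160/27
  184.78.145.192/27
  184.78.145.224/27
Subnets: 184.78.145.0/27, 184.78.145.32/27, 184.78.145.64/27, 184.78.145.96/27, 184.78.145.128/27, 184.78.145.160/27, 184.78.145.192/27, 184.78.145.224/27


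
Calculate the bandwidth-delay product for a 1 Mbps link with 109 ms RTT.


BDP = bandwidth * RTT
= 1 Mbps * 109 ms
= 1 * 1e6 * 109 / 1000 bits
= 109000 bits
= 13625 bytes
= 13.3057 KB
BDP = 109000 bits (13625 bytes)


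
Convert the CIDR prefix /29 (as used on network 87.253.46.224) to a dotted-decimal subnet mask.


/29 means 29 network bits, 3 host bits
Binary: 11111111111111111111111111111000
Mask: 255.255.255.248


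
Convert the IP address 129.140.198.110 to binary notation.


129 = 10000001
140 = 10001100
198 = 11000110
110 = 01101110
Binary: 10000001.10001100.11000110.01101110


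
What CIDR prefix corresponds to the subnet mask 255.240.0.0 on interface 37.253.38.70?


Binary: 11111111.11110000.00000000.00000000
Count leading 1s
Prefix: /12


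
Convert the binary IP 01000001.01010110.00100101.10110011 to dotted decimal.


01000001 = 65
01010110 = 86
00100101 = 37
10110011 = 179
IP: 65.86.37.179


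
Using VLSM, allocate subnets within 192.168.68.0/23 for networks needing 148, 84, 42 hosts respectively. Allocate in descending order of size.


148 hosts -> /24 (254 usable): 192.168.68.0/24
84 hosts -> /25 (126 usable): 192.168.69.0/25
42 hosts -> /26 (62 usable): 192.168.69.128/26
Allocation: 192.168.68.0/24 (148 hosts, 254 usable); 192.168.69.0/25 (84 hosts, 126 usable); 192.168.69.128/26 (42 hosts, 62 usable)


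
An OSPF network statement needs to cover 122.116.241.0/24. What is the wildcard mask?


Subnet mask: 255.255.255.0
Wildcard = 255.255.255.255 - subnet mask
255 - 255 = 0
255 - 255 = 0
255 - 255 = 0
255 - 0 = 255
Wildcard: 0.0.0.255


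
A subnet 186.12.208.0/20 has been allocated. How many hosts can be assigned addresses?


Host bits = 32 - 20 = 12
Total addresses = 2^12 = 4096
Usable = total - 2 (network and broadcast)
Usable hosts: 4094


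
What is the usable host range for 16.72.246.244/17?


Network: 16.72.128.0
Broadcast: 16.72.255.255
First usable = network + 1
Last usable = broadcast - 1
Range: 16.72.128.1 to 16.72.255.254


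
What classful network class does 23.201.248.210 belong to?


First octet: 23
Binary: 00010111
0xxxxxxx -> Class A (1-126)
Class A, default mask 255.0.0.0 (/8)


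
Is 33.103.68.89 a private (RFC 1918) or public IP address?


RFC 1918 private ranges:
  10.0.0.0/8 (10.0.0.0 - 10.255.255.255)
  172.16.0.0/12 (172.16.0.0 - 172.31.255.255)
  192.168.0.0/16 (192.168.0.0 - 192.168.255.255)
Public (not in any RFC 1918 range)


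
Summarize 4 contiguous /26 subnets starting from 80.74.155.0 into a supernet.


Original prefix: /26
Number of subnets: 4 = 2^2
New prefix = 26 - 2 = 24
Supernet: 80.74.155.0/24


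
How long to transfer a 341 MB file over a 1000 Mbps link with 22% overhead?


Effective throughput = 1000 * (1 - 22/100) = 780 Mbps
File size in Mb = 341 * 8 = 2728 Mb
Time = 2728 / 780
Time = 3.4974 seconds


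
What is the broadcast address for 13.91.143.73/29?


Network: 13.91.143.72/29
Host bits = 3
Set all host bits to 1:
Broadcast: 13.91.143.79


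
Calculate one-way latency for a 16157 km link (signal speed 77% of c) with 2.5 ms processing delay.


Speed = 0.77 * 3e5 km/s = 231000 km/s
Propagation delay = 16157 / 231000 = 0.0699 s = 69.9437 ms
Processing delay = 2.5 ms
Total one-way latency = 72.4437 ms


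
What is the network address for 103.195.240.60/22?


IP:   01100111.11000011.11110000.00111100
Mask: 11111111.11111111.11111100.00000000
AND operation:
Net:  01100111.11000011.11110000.00000000
Network: 103.195.240.0/22


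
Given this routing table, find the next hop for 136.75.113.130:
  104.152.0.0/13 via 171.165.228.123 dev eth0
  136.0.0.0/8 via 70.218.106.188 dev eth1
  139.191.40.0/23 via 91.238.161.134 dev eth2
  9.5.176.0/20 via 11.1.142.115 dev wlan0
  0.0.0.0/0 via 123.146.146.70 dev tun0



Longest prefix match for 136.75.113.130:
  /13 104.152.0.0: no
  /8 136.0.0.0: MATCH
  /23 139.191.40.0: no
  /20 9.5.176.0: no
  /0 0.0.0.0: MATCH
Selected: next-hop 70.218.106.188 via eth1 (matched /8)


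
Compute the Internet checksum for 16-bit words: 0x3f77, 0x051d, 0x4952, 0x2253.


Sum all words (with carry folding):
+ 0x3f77 = 0x3f77
+ 0x051d = 0x4494
+ 0x4952 = 0x8de6
+ 0x2253 = 0xb039
One's complement: ~0xb039
Checksum = 0x4fc6


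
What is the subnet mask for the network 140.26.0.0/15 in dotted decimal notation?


/15 means 15 network bits, 17 host bits
Binary: 11111111111111100000000000000000
Mask: 255.254.0.0


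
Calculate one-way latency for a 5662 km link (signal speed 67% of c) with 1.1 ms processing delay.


Speed = 0.67 * 3e5 km/s = 201000 km/s
Propagation delay = 5662 / 201000 = 0.0282 s = 28.1692 ms
Processing delay = 1.1 ms
Total one-way latency = 29.2692 ms


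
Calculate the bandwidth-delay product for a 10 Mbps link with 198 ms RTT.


BDP = bandwidth * RTT
= 10 Mbps * 198 ms
= 10 * 1e6 * 198 / 1000 bits
= 1980000 bits
= 247500 bytes
= 241.6992 KB
BDP = 1980000 bits (247500 bytes)


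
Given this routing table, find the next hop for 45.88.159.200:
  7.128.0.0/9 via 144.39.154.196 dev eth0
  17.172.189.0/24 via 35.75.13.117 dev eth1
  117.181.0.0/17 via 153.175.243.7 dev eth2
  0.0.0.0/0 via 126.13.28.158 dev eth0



Longest prefix match for 45.88.159.200:
  /9 7.128.0.0: no
  /24 17.172.189.0: no
  /17 117.181.0.0: no
  /0 0.0.0.0: MATCH
Selected: next-hop 126.13.28.158 via eth0 (matched /0)


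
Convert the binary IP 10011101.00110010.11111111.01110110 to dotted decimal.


10011101 = 157
00110010 = 50
11111111 = 255
01110110 = 118
IP: 157.50.255.118


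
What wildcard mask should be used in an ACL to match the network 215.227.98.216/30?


Subnet mask: 255.255.255.252
Wildcard = 255.255.255.255 - subnet mask
255 - 255 = 0
255 - 255 = 0
255 - 255 = 0
255 - 252 = 3
Wildcard: 0.0.0.3


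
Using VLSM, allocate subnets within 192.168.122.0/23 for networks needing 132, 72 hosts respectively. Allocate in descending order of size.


132 hosts -> /24 (254 usable): 192.168.122.0/24
72 hosts -> /25 (126 usable): 192.168.123.0/25
Allocation: 192.168.122.0/24 (132 hosts, 254 usable); 192.168.123.0/25 (72 hosts, 126 usable)


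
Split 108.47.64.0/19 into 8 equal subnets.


New prefix = 19 + 3 = 22
Each subnet has 1024 addresses
  108.47.64.0/22
  108.47.68.0/22
  108.47.72.0/22
  108.47.76.0/22
  108.47.80.0/22
  108.47.84.0/22
  108.47.88.0/22
  108.47.92.0/22
Subnets: 108.47.64.0/22, 108.47.68.0/22, 108.47.72.0/22, 108.47.76.0/22, 108.47.80.0/22, 108.47.84.0/22, 108.47.88.0/22, 108.47.92.0/22


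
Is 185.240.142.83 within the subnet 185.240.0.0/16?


Subnet network: 185.240.0.0
Test IP AND mask: 185.240.0.0
Yes, 185.240.142.83 is in 185.240.0.0/16


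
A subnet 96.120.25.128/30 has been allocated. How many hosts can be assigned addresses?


Host bits = 32 - 30 = 2
Total addresses = 2^2 = 4
Usable = total - 2 (network and broadcast)
Usable hosts: 2


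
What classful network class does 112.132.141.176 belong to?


First octet: 112
Binary: 01110000
0xxxxxxx -> Class A (1-126)
Class A, default mask 255.0.0.0 (/8)


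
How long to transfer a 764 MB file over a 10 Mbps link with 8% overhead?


Effective throughput = 10 * (1 - 8/100) = 9.2 Mbps
File size in Mb = 764 * 8 = 6112 Mb
Time = 6112 / 9.2
Time = 664.3478 seconds


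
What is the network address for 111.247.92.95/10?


IP:   01101111.11110111.01011100.01011111
Mask: 11111111.11000000.00000000.00000000
AND operation:
Net:  01101111.11000000.00000000.00000000
Network: 111.192.0.0/10


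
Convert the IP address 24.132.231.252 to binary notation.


24 = 00011000
132 = 10000100
231 = 11100111
252 = 11111100
Binary: 00011000.10000100.11100111.11111100


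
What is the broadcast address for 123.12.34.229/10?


Network: 123.0.0.0/10
Host bits = 22
Set all host bits to 1:
Broadcast: 123.63.255.255


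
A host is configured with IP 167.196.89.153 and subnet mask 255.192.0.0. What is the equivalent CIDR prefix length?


Binary: 11111111.11000000.00000000.00000000
Count leading 1s
Prefix: /10


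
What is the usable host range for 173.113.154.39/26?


Network: 173.113.154.0
Broadcast: 173.113.154.63
First usable = network + 1
Last usable = broadcast - 1
Range: 173.113.154.1 to 173.113.154.62


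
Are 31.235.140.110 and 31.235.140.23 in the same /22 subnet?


Mask: 255.255.252.0
31.235.140.110 AND mask = 31.235.140.0
31.235.140.23 AND mask = 31.235.140.0
Yes, same subnet (31.235.140.0)


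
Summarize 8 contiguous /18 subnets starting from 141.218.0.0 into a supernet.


Original prefix: /18
Number of subnets: 8 = 2^3
New prefix = 18 - 3 = 15
Supernet: 141.218.0.0/15


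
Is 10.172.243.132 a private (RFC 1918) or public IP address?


RFC 1918 private ranges:
  10.0.0.0/8 (10.0.0.0 - 10.255.255.255)
  172.16.0.0/12 (172.16.0.0 - 172.31.255.255)
  192.168.0.0/16 (192.168.0.0 - 192.168.255.255)
Private (in 10.0.0.0/8)


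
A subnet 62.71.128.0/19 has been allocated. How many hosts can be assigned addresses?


Host bits = 32 - 19 = 13
Total addresses = 2^13 = 8192
Usable = total - 2 (network and broadcast)
Usable hosts: 8190


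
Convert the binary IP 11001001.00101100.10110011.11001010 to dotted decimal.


11001001 = 201
00101100 = 44
10110011 = 179
11001010 = 202
IP: 201.44.179.202
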